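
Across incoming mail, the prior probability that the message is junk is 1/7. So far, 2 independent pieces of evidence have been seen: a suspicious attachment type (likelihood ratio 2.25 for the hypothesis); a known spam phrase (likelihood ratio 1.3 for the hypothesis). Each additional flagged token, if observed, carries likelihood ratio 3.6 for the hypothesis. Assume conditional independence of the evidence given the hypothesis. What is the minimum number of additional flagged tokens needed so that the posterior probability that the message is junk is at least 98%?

4

Prior odds = (1/7)/(6/7) = 1/6.
Combined Bayes factor of the evidence already in hand = 2.25 × 1.3 = 2.925.
Odds after that evidence = (1/6) × 2.925 = 0.4875.
Target odds = 0.98/0.02 = 49.
Need 3.6ⁿ ≥ 49 ÷ 0.4875 = 3920/39.
3.6³ = 46.656 falls short of 3920/39 but 3.6⁴ = 167.9616 reaches it, so n = 4.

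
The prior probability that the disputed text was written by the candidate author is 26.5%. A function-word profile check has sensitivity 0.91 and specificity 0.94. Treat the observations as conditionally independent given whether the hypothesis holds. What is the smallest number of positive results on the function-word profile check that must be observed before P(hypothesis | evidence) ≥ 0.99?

Prior odds = 0.265/0.735 = 53/147.
False-positive rate = 1 − 0.94 = 0.06; likelihood ratio of a positive = 0.91/0.06 = 91/6.
Target odds: 0.99 ÷ 0.01 = 99.
Require (91/6)ⁿ ≥ 99 ÷ (53/147) = 14553/53.
(91/6)² = 8281/36 falls short of 14553/53 but (91/6)³ = 753571/216 reaches it, so n = 3.

3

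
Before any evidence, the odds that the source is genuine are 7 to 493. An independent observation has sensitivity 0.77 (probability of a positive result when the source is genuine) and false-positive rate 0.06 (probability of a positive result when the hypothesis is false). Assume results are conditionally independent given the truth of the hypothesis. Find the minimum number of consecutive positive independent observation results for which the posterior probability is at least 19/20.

Prior odds = 7/493.
Likelihood ratio of a positive result = 0.77/0.06 = 77/6.
Target posterior odds = 0.95/0.05 = 19.
Need (7/493) × (77/6)ⁿ ≥ 19, i.e. (77/6)ⁿ ≥ 9367/7.
(77/6)² = 5929/36 falls short of 9367/7 but (77/6)³ = 456533/216 reaches it, so n = 3.

3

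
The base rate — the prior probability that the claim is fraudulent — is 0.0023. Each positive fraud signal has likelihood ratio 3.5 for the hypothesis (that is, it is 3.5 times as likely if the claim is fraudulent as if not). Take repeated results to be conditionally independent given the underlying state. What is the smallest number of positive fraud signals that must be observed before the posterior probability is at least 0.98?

8

Prior odds = 0.0023/0.9977 = 23/9977.
Likelihood ratio per positive fraud signal = 3.5.
Target odds: 0.98 ÷ 0.02 = 49.
Need (23/9977) × 3.5ⁿ ≥ 49, i.e. 3.5ⁿ ≥ 488873/23.
3.5⁷ = 823543/128 falls short of 488873/23 but 3.5⁸ = 5764801/256 reaches it, so n = 8.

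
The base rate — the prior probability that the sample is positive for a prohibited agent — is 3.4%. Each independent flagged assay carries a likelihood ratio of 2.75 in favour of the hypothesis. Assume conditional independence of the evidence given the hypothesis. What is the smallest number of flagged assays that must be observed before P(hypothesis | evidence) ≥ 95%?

7

Prior odds: 0.034 ÷ 0.966 = 17/483.
Likelihood ratio per flagged assay = 2.75.
Target posterior odds = 0.95/0.05 = 19.
Require 2.75ⁿ ≥ 19 ÷ (17/483) = 9177/17.
2.75⁶ = 1771561/4096 falls short of 9177/17 but 2.75⁷ = 19487171/16384 reaches it, so n = 7.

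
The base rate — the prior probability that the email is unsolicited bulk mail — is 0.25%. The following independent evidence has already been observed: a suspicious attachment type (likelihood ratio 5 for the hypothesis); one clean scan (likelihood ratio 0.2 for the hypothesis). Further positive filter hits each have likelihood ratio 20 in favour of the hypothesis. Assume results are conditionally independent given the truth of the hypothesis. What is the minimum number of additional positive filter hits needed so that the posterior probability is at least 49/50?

4

Prior odds = 0.0025/0.9975 = 1/399.
Combined Bayes factor of the evidence already in hand = 5 × 0.2 = 1.
Odds after that evidence = (1/399) × 1 = 1/399.
Target odds = 0.98/0.02 = 49.
Need 20ⁿ ≥ 49 ÷ (1/399) = 19551.
20³ = 8000 falls short of 19551 but 20⁴ = 160000 reaches it, so n = 4.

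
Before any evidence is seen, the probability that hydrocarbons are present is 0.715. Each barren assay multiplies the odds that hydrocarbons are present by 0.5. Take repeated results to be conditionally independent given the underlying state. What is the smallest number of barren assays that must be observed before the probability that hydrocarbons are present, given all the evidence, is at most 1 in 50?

Prior odds: 0.715 ÷ 0.285 = 143/57.
Likelihood ratio per barren assay = 0.5.
Target odds: 0.02 ÷ 0.98 = 1/49.
Need (143/57) × 0.5ⁿ ≤ 1/49, i.e. 0.5ⁿ ≤ 57/7007.
0.5⁶ = 0.015625 is still above 57/7007 but 0.5⁷ = 0.0078125 is at or below it, so n = 7.

7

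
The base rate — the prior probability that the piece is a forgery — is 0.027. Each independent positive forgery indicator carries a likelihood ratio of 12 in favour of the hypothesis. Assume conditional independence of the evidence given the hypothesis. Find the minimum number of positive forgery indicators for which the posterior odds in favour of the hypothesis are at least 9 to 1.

3

Prior odds: 0.027 ÷ 0.973 = 27/973.
Likelihood ratio per positive forgery indicator = 12.
Target odds = 9.
Need (27/973) × 12ⁿ ≥ 9, i.e. 12ⁿ ≥ 973/3.
12² = 144 falls short of 973/3 but 12³ = 1728 reaches it, so n = 3.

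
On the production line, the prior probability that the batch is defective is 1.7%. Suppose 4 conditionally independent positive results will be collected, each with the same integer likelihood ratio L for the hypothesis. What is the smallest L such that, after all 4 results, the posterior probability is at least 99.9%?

16

Prior odds = 0.017/0.983 = 17/983.
Target odds = 0.999/0.001 = 999.
Need L⁴ ≥ 999 ÷ (17/983) = 982017/17.
15⁴ = 50625 < 982017/17 ≤ 65536 = 16⁴, so L = 16.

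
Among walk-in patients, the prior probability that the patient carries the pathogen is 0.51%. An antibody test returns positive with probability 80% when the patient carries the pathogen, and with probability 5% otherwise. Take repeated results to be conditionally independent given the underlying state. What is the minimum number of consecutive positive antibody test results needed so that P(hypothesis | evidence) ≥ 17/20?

Prior odds: 0.0051 ÷ 0.9949 = 51/9949.
Likelihood ratio of a positive result = 0.8/0.05 = 16.
Target posterior odds = 0.85/0.15 = 17/3.
Need (51/9949) × 16ⁿ ≥ 17/3, i.e. 16ⁿ ≥ 9949/9.
16² = 256 falls short of 9949/9 but 16³ = 4096 reaches it, so n = 3.

3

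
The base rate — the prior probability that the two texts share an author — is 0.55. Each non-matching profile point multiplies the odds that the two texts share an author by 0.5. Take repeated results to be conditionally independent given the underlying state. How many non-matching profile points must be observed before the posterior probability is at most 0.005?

Prior odds: 0.55 ÷ 0.45 = 11/9.
Likelihood ratio per non-matching profile point = 0.5.
Target odds: 0.005 ÷ 0.995 = 1/199.
Need (11/9) × 0.5ⁿ ≤ 1/199, i.e. 0.5ⁿ ≤ 9/2189.
0.5⁷ = 0.0078125 is still above 9/2189 but 0.5⁸ = 0.00390625 is at or below it, so n = 8.

8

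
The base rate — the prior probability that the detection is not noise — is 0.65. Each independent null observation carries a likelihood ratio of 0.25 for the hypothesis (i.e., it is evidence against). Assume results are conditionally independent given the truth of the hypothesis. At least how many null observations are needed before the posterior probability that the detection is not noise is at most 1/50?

Prior odds: 0.65 ÷ 0.35 = 13/7.
Likelihood ratio per null observation = 0.25.
Target odds: 0.02 ÷ 0.98 = 1/49.
Need (13/7) × 0.25ⁿ ≤ 1/49, i.e. 0.25ⁿ ≤ 1/91.
0.25³ = 0.015625 is still above 1/91 but 0.25⁴ = 0.00390625 is at or below it, so n = 4.

4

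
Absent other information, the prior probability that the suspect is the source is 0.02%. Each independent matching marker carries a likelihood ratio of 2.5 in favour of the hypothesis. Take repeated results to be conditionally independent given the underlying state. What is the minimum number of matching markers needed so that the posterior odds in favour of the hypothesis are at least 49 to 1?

Prior odds = 0.0002/0.9998 = 1/4999.
Likelihood ratio per matching marker = 2.5.
Target odds = 49.
Require 2.5ⁿ ≥ 49 ÷ (1/4999) = 244951.
2.5¹³ ≈149012 falls short of 244951 but 2.5¹⁴ ≈372529 reaches it, so n = 14.

14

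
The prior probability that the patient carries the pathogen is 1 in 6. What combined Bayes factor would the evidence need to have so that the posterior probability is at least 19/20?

95

Prior odds = (1/6)/(5/6) = 0.2.
Target odds = 0.95/0.05 = 19.
Required Bayes factor = 19 ÷ 0.2 = 95.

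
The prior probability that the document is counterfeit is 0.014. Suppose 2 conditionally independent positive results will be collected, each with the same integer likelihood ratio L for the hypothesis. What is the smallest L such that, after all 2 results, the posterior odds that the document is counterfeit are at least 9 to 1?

Prior odds = 0.014/0.986 = 7/493.
Target odds = 9.
Need L² ≥ 9 ÷ (7/493) = 4437/7.
25² = 625 < 4437/7 ≤ 676 = 26², so L = 26.

26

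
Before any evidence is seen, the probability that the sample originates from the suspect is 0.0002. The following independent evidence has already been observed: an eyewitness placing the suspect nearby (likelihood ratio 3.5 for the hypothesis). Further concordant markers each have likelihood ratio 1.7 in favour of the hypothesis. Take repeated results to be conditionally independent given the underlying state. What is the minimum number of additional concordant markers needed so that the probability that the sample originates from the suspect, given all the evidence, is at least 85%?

17

Prior odds = 0.0002/0.9998 = 1/4999.
Bayes factor of the evidence already in hand = 3.5.
Odds after that evidence = (1/4999) × 3.5 = 7/9998.
Target odds = 0.85/0.15 = 17/3.
Need 1.7ⁿ ≥ 17/3 ÷ (7/9998) = 169966/21.
1.7¹⁶ ≈4866.12 falls short of 169966/21 but 1.7¹⁷ ≈8272.4 reaches it, so n = 17.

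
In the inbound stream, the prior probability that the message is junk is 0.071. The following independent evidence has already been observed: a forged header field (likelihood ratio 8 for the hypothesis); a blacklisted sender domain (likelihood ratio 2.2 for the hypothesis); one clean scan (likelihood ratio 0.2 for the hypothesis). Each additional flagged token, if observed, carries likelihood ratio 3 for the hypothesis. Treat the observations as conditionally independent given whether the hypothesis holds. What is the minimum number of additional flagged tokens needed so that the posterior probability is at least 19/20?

Prior odds = 0.071/0.929 = 71/929.
Combined Bayes factor of the evidence already in hand = 8 × 2.2 × 0.2 = 3.52.
Odds after that evidence = (71/929) × 3.52 = 6248/23225.
Target odds = 0.95/0.05 = 19.
Need 3ⁿ ≥ 19 ÷ (6248/23225) = 441275/6248.
3³ = 27 falls short of 441275/6248 but 3⁴ = 81 reaches it, so n = 4.

4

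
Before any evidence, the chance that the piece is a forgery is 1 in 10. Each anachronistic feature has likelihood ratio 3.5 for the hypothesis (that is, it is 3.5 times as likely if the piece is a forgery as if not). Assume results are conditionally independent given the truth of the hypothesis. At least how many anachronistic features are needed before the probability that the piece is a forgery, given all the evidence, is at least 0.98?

Prior odds = 0.1/0.9 = 1/9.
Likelihood ratio per anachronistic feature = 3.5.
Target odds: 0.98 ÷ 0.02 = 49.
Need (1/9) × 3.5ⁿ ≥ 49, i.e. 3.5ⁿ ≥ 441.
3.5⁴ = 150.0625 falls short of 441 but 3.5⁵ = 525.21875 reaches it, so n = 5.

5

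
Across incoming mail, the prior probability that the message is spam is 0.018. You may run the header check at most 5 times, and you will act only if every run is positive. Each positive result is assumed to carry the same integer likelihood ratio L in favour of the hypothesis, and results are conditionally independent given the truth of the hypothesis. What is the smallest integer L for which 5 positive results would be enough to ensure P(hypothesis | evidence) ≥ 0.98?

5

Prior odds = 0.018/0.982 = 9/491.
Target odds = 0.98/0.02 = 49.
Need L⁵ ≥ 49 ÷ (9/491) = 24059/9.
4⁵ = 1024 < 24059/9 ≤ 3125 = 5⁵, so L = 5.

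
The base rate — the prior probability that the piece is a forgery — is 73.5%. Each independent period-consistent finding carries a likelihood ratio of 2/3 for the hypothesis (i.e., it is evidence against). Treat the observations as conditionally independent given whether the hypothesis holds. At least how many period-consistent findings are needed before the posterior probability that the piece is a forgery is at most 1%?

Prior odds = 0.735/0.265 = 147/53.
Likelihood ratio per period-consistent finding = 2/3.
Target odds: 0.01 ÷ 0.99 = 1/99.
Need (147/53) × (2/3)ⁿ ≤ 1/99, i.e. (2/3)ⁿ ≤ 53/14553.
(2/3)¹³ = 8192/1594323 is still above 53/14553 but (2/3)¹⁴ = 16384/4782969 is at or below it, so n = 14.

14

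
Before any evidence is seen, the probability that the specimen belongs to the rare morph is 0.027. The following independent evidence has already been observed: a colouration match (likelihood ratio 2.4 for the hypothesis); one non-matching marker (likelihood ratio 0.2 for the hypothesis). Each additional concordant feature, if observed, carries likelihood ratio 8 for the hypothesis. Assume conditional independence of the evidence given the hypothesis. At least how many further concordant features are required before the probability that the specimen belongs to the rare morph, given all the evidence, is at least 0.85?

3

Prior odds = 0.027/0.973 = 27/973.
Combined Bayes factor of the evidence already in hand = 2.4 × 0.2 = 0.48.
Odds after that evidence = (27/973) × 0.48 = 324/24325.
Target odds = 0.85/0.15 = 17/3.
Need 8ⁿ ≥ 17/3 ÷ (324/24325) = 413525/972.
8² = 64 falls short of 413525/972 but 8³ = 512 reaches it, so n = 3.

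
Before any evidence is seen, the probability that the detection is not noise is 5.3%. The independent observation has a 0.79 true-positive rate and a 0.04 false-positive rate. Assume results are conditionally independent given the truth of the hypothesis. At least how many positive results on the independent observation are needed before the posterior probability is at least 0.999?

4

Prior odds: 0.053 ÷ 0.947 = 53/947.
Likelihood ratio of a positive result = 0.79/0.04 = 19.75.
Target posterior odds = 0.999/0.001 = 999.
Require 19.75ⁿ ≥ 999 ÷ (53/947) = 946053/53.
19.75³ = 7703.734375 falls short of 946053/53 but 19.75⁴ = 38950081/256 reaches it, so n = 4.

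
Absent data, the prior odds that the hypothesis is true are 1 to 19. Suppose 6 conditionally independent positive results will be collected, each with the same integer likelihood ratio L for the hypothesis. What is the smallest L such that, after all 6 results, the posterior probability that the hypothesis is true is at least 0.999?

Prior odds = 1/19.
Target odds = 0.999/0.001 = 999.
Need L⁶ ≥ 999 ÷ (1/19) = 18981.
5⁶ = 15625 < 18981 ≤ 46656 = 6⁶, so L = 6.

6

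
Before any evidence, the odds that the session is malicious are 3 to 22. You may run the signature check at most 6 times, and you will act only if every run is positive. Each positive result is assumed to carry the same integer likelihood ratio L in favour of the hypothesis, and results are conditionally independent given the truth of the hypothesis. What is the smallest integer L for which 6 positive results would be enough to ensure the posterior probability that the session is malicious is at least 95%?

3

Prior odds = 3/22.
Target odds = 0.95/0.05 = 19.
Need L⁶ ≥ 19 ÷ (3/22) = 418/3.
2⁶ = 64 < 418/3 ≤ 729 = 3⁶, so L = 3.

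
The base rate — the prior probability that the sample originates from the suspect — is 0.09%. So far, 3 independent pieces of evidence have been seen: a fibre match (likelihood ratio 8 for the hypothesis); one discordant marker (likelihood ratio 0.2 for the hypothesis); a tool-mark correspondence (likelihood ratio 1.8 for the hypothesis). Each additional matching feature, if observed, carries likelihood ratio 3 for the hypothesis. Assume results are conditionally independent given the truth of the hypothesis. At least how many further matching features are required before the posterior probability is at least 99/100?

Prior odds = 0.0009/0.9991 = 9/9991.
Combined Bayes factor of the evidence already in hand = 8 × 0.2 × 1.8 = 2.88.
Odds after that evidence = (9/9991) × 2.88 = 648/249775.
Target odds = 0.99/0.01 = 99.
Need 3ⁿ ≥ 99 ÷ (648/249775) = 2747525/72.
3⁹ = 19683 falls short of 2747525/72 but 3¹⁰ = 59049 reaches it, so n = 10.

10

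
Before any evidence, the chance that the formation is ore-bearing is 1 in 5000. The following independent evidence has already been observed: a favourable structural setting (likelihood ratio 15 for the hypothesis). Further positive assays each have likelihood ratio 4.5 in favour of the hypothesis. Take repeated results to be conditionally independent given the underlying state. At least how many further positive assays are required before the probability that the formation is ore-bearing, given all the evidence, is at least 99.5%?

Prior odds = 0.0002/0.9998 = 1/4999.
Bayes factor of the evidence already in hand = 15.
Odds after that evidence = (1/4999) × 15 = 15/4999.
Target odds = 0.995/0.005 = 199.
Need 4.5ⁿ ≥ 199 ÷ (15/4999) = 994801/15.
4.5⁷ = 4782969/128 falls short of 994801/15 but 4.5⁸ = 43046721/256 reaches it, so n = 8.

8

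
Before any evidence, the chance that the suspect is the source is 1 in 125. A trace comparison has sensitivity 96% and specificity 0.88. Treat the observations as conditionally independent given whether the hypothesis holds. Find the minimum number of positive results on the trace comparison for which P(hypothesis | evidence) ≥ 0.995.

5

Prior odds = 0.008/0.992 = 1/124.
False-positive rate = 1 − 0.88 = 0.12; likelihood ratio of a positive = 0.96/0.12 = 8.
Target odds: 0.995 ÷ 0.005 = 199.
Need (1/124) × 8ⁿ ≥ 199, i.e. 8ⁿ ≥ 24676.
8⁴ = 4096 falls short of 24676 but 8⁵ = 32768 reaches it, so n = 5.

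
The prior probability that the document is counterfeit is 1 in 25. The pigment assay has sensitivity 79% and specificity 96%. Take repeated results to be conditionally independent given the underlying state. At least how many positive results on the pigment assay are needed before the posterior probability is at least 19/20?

3

Prior odds = 0.04/0.96 = 1/24.
False-positive rate = 1 − 0.96 = 0.04; likelihood ratio of a positive = 0.79/0.04 = 19.75.
Target odds: 0.95 ÷ 0.05 = 19.
Need (1/24) × 19.75ⁿ ≥ 19, i.e. 19.75ⁿ ≥ 456.
19.75² = 390.0625 falls short of 456 but 19.75³ = 7703.734375 reaches it, so n = 3.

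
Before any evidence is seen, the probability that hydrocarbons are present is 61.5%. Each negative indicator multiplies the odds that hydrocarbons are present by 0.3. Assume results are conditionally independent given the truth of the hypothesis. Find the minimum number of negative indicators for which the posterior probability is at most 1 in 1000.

7

Prior odds = 0.615/0.385 = 123/77.
Likelihood ratio per negative indicator = 0.3.
Target odds: 0.001 ÷ 0.999 = 1/999.
Need (123/77) × 0.3ⁿ ≤ 1/999, i.e. 0.3ⁿ ≤ 77/122877.
0.3⁶ = 729/1000000 is still above 77/122877 but 0.3⁷ = 2187/10000000 is at or below it, so n = 7.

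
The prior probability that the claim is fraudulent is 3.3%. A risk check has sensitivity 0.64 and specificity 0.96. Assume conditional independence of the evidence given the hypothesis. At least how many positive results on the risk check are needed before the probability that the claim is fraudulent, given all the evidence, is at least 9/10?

Prior odds: 0.033 ÷ 0.967 = 33/967.
False-positive rate = 1 − 0.96 = 0.04; likelihood ratio of a positive = 0.64/0.04 = 16.
Target posterior odds = 0.9/0.1 = 9.
Require 16ⁿ ≥ 9 ÷ (33/967) = 2901/11.
16² = 256 falls short of 2901/11 but 16³ = 4096 reaches it, so n = 3.

3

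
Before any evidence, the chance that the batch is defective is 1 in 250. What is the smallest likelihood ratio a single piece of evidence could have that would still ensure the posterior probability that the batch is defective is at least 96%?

Prior odds = 0.004/0.996 = 1/249.
Target odds = 0.96/0.04 = 24.
Required Bayes factor = 24 ÷ (1/249) = 5976.

5976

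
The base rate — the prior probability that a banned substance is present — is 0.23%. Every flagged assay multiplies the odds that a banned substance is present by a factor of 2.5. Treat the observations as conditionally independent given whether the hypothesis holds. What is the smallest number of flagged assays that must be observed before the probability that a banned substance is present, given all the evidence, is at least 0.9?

10

Prior odds: 0.0023 ÷ 0.9977 = 23/9977.
Likelihood ratio per flagged assay = 2.5.
Target odds: 0.9 ÷ 0.1 = 9.
Need (23/9977) × 2.5ⁿ ≥ 9, i.e. 2.5ⁿ ≥ 89793/23.
2.5⁹ = 1953125/512 falls short of 89793/23 but 2.5¹⁰ = 9765625/1024 reaches it, so n = 10.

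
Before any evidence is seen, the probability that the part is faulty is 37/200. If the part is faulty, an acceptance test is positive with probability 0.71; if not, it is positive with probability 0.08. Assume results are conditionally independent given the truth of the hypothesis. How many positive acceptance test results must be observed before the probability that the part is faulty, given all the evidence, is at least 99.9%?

Prior odds: 0.185 ÷ 0.815 = 37/163.
Likelihood ratio of a positive = 0.71/0.08 = 8.875.
Target odds: 0.999 ÷ 0.001 = 999.
Need (37/163) × 8.875ⁿ ≥ 999, i.e. 8.875ⁿ ≥ 4401.
8.875³ = 357911/512 falls short of 4401 but 8.875⁴ = 25411681/4096 reaches it, so n = 4.

4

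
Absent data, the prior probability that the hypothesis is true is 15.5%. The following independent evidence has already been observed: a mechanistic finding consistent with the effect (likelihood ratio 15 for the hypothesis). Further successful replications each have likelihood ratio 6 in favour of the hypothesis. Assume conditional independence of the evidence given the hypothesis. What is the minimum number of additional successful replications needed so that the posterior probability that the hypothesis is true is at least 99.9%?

Prior odds = 0.155/0.845 = 31/169.
Bayes factor of the evidence already in hand = 15.
Odds after that evidence = (31/169) × 15 = 465/169.
Target odds = 0.999/0.001 = 999.
Need 6ⁿ ≥ 999 ÷ (465/169) = 56277/155.
6³ = 216 falls short of 56277/155 but 6⁴ = 1296 reaches it, so n = 4.

4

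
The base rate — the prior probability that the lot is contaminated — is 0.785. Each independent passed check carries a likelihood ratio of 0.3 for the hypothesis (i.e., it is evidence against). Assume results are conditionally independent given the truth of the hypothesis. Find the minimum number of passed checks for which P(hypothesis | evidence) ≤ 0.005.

6

Prior odds = 0.785/0.215 = 157/43.
Likelihood ratio per passed check = 0.3.
Target odds: 0.005 ÷ 0.995 = 1/199.
Require 0.3ⁿ ≤ 1/199 ÷ (157/43) = 43/31243.
0.3⁵ = 243/100000 is still above 43/31243 but 0.3⁶ = 729/1000000 is at or below it, so n = 6.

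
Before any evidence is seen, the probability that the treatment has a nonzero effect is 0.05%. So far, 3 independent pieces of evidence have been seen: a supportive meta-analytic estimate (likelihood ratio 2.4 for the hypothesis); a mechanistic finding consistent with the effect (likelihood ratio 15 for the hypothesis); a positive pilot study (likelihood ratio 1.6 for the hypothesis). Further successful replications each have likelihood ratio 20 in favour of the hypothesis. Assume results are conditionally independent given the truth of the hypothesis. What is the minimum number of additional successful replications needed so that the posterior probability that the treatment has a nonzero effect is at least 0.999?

4

Prior odds = 0.0005/0.9995 = 1/1999.
Combined Bayes factor of the evidence already in hand = 2.4 × 15 × 1.6 = 57.6.
Odds after that evidence = (1/1999) × 57.6 = 288/9995.
Target odds = 0.999/0.001 = 999.
Need 20ⁿ ≥ 999 ÷ (288/9995) = 34670.15625.
20³ = 8000 falls short of 34670.15625 but 20⁴ = 160000 reaches it, so n = 4.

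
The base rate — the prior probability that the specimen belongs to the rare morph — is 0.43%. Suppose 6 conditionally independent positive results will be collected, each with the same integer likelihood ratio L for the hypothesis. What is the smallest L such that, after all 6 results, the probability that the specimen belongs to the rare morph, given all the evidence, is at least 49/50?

Prior odds = 0.0043/0.9957 = 43/9957.
Target odds = 0.98/0.02 = 49.
Need L⁶ ≥ 49 ÷ (43/9957) = 487893/43.
4⁶ = 4096 < 487893/43 ≤ 15625 = 5⁶, so L = 5.

5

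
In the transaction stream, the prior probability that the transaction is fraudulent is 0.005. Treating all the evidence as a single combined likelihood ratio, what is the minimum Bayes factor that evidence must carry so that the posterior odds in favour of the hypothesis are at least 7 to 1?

Prior odds = 0.005/0.995 = 1/199.
Target odds = 7.
Required Bayes factor = 7 ÷ (1/199) = 1393.

1393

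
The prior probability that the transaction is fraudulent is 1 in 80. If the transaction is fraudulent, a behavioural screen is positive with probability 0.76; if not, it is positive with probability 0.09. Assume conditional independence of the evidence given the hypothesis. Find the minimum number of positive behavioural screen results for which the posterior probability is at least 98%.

4

Prior odds = 0.0125/0.9875 = 1/79.
Likelihood ratio of a positive = 0.76/0.09 = 76/9.
Target posterior odds = 0.98/0.02 = 49.
Require (76/9)ⁿ ≥ 49 ÷ (1/79) = 3871.
(76/9)³ = 438976/729 falls short of 3871 but (76/9)⁴ = 33362176/6561 reaches it, so n = 4.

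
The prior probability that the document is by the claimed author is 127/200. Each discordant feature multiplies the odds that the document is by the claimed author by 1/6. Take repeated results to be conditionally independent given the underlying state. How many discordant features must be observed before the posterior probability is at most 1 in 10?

2

Prior odds: 0.635 ÷ 0.365 = 127/73.
Likelihood ratio per discordant feature = 1/6.
Target posterior odds = 0.1/0.9 = 1/9.
Require (1/6)ⁿ ≤ 1/9 ÷ (127/73) = 73/1143.
(1/6)¹ = 1/6 is still above 73/1143 but (1/6)² = 1/36 is at or below it, so n = 2.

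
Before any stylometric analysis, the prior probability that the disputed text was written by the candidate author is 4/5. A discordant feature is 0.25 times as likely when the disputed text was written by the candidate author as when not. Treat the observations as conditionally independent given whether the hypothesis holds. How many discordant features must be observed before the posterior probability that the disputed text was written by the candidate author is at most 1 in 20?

4

Prior odds = 0.8/0.2 = 4.
Likelihood ratio per discordant feature = 0.25.
Target odds: 0.05 ÷ 0.95 = 1/19.
Need 4 × 0.25ⁿ ≤ 1/19, i.e. 0.25ⁿ ≤ 1/76.
0.25³ = 0.015625 is still above 1/76 but 0.25⁴ = 0.00390625 is at or below it, so n = 4.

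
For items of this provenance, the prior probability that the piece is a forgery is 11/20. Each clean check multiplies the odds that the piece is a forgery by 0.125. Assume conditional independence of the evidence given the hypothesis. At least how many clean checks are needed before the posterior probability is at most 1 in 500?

4

Prior odds = 0.55/0.45 = 11/9.
Likelihood ratio per clean check = 0.125.
Target odds: 0.002 ÷ 0.998 = 1/499.
Require 0.125ⁿ ≤ 1/499 ÷ (11/9) = 9/5489.
0.125³ = 0.001953125 is still above 9/5489 but 0.125⁴ = 1/4096 is at or below it, so n = 4.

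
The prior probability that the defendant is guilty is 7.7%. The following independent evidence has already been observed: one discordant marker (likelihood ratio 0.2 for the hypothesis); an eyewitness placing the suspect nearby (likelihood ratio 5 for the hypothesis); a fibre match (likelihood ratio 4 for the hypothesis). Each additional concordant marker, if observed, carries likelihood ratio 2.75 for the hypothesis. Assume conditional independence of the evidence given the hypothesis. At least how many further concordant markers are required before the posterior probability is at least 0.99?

6

Prior odds = 0.077/0.923 = 77/923.
Combined Bayes factor of the evidence already in hand = 0.2 × 5 × 4 = 4.
Odds after that evidence = (77/923) × 4 = 308/923.
Target odds = 0.99/0.01 = 99.
Need 2.75ⁿ ≥ 99 ÷ (308/923) = 8307/28.
2.75⁵ = 161051/1024 falls short of 8307/28 but 2.75⁶ = 1771561/4096 reaches it, so n = 6.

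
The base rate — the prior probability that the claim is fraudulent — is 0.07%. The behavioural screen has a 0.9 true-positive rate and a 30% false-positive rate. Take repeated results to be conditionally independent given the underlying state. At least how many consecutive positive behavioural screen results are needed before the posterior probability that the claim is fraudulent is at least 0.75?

Prior odds = 0.0007/0.9993 = 7/9993.
Likelihood ratio of a positive result = 0.9/0.3 = 3.
Target odds: 0.75 ÷ 0.25 = 3.
Need (7/9993) × 3ⁿ ≥ 3, i.e. 3ⁿ ≥ 29979/7.
3⁷ = 2187 falls short of 29979/7 but 3⁸ = 6561 reaches it, so n = 8.

8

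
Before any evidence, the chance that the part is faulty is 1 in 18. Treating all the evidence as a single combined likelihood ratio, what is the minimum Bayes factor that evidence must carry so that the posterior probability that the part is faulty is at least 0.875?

Prior odds = (1/18)/(17/18) = 1/17.
Target odds = 0.875/0.125 = 7.
Required Bayes factor = 7 ÷ (1/17) = 119.

119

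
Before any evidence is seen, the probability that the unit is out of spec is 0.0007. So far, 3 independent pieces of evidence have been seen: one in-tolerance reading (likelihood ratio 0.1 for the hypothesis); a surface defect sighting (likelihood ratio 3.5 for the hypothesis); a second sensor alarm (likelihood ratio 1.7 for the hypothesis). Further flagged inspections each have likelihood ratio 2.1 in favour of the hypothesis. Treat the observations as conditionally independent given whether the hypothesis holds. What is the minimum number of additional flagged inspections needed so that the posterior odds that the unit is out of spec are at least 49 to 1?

Prior odds = 0.0007/0.9993 = 7/9993.
Combined Bayes factor of the evidence already in hand = 0.1 × 3.5 × 1.7 = 0.595.
Odds after that evidence = (7/9993) × 0.595 = 833/1998600.
Target odds = 49.
Need 2.1ⁿ ≥ 49 ÷ (833/1998600) = 1998600/17.
2.1¹⁵ ≈68122.3 falls short of 1998600/17 but 2.1¹⁶ ≈143057 reaches it, so n = 16.

16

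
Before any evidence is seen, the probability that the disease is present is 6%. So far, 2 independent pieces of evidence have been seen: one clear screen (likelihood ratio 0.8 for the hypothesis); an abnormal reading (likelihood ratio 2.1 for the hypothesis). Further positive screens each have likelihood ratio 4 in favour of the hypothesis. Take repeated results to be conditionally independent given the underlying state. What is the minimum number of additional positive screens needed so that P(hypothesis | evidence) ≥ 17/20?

3

Prior odds = 0.06/0.94 = 3/47.
Combined Bayes factor of the evidence already in hand = 0.8 × 2.1 = 1.68.
Odds after that evidence = (3/47) × 1.68 = 126/1175.
Target odds = 0.85/0.15 = 17/3.
Need 4ⁿ ≥ 17/3 ÷ (126/1175) = 19975/378.
4² = 16 falls short of 19975/378 but 4³ = 64 reaches it, so n = 3.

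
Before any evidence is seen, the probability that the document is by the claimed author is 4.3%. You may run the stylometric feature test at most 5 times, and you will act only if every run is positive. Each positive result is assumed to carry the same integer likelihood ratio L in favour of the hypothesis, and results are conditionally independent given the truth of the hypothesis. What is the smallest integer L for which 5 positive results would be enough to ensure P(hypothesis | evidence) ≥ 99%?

5

Prior odds = 0.043/0.957 = 43/957.
Target odds = 0.99/0.01 = 99.
Need L⁵ ≥ 99 ÷ (43/957) = 94743/43.
4⁵ = 1024 < 94743/43 ≤ 3125 = 5⁵, so L = 5.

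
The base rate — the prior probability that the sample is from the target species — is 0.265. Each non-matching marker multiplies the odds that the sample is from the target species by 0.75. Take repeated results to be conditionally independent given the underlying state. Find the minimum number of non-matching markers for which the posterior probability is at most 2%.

Prior odds: 0.265 ÷ 0.735 = 53/147.
Likelihood ratio per non-matching marker = 0.75.
Target posterior odds = 0.02/0.98 = 1/49.
Need (53/147) × 0.75ⁿ ≤ 1/49, i.e. 0.75ⁿ ≤ 3/53.
0.75⁹ = 19683/262144 is still above 3/53 but 0.75¹⁰ = 59049/1048576 is at or below it, so n = 10.

10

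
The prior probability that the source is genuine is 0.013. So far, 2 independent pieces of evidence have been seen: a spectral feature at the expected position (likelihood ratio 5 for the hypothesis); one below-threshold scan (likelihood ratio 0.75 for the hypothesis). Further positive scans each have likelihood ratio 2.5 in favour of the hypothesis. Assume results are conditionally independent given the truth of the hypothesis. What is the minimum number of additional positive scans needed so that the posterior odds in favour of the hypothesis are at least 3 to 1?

5

Prior odds = 0.013/0.987 = 13/987.
Combined Bayes factor of the evidence already in hand = 5 × 0.75 = 3.75.
Odds after that evidence = (13/987) × 3.75 = 65/1316.
Target odds = 3.
Need 2.5ⁿ ≥ 3 ÷ (65/1316) = 3948/65.
2.5⁴ = 39.0625 falls short of 3948/65 but 2.5⁵ = 97.65625 reaches it, so n = 5.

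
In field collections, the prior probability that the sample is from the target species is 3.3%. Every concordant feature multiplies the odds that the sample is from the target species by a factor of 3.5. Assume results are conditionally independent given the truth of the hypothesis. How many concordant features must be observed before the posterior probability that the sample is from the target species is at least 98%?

Prior odds: 0.033 ÷ 0.967 = 33/967.
Likelihood ratio per concordant feature = 3.5.
Target posterior odds = 0.98/0.02 = 49.
Need (33/967) × 3.5ⁿ ≥ 49, i.e. 3.5ⁿ ≥ 47383/33.
3.5⁵ = 525.21875 falls short of 47383/33 but 3.5⁶ = 1838.265625 reaches it, so n = 6.

6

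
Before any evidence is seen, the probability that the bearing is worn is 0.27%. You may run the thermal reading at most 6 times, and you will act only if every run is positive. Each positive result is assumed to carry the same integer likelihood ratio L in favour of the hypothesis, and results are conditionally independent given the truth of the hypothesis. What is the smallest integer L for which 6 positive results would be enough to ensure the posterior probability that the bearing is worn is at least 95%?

Prior odds = 0.0027/0.9973 = 27/9973.
Target odds = 0.95/0.05 = 19.
Need L⁶ ≥ 19 ÷ (27/9973) = 189487/27.
4⁶ = 4096 < 189487/27 ≤ 15625 = 5⁶, so L = 5.

5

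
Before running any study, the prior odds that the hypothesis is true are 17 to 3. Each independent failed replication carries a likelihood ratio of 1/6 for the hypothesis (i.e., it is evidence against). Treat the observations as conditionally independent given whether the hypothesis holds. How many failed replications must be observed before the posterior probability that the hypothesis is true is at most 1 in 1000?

5

Prior odds = 17/3.
Likelihood ratio per failed replication = 1/6.
Target posterior odds = 0.001/0.999 = 1/999.
Need (17/3) × (1/6)ⁿ ≤ 1/999, i.e. (1/6)ⁿ ≤ 1/5661.
(1/6)⁴ = 1/1296 is still above 1/5661 but (1/6)⁵ = 1/7776 is at or below it, so n = 5.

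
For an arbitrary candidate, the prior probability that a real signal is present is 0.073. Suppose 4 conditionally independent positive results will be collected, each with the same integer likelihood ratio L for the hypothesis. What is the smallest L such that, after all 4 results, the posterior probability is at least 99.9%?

11

Prior odds = 0.073/0.927 = 73/927.
Target odds = 0.999/0.001 = 999.
Need L⁴ ≥ 999 ÷ (73/927) = 926073/73.
10⁴ = 10000 < 926073/73 ≤ 14641 = 11⁴, so L = 11.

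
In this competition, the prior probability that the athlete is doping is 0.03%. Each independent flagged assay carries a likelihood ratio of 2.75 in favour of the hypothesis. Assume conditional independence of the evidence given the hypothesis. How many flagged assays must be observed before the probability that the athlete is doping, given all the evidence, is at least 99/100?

Prior odds = 0.0003/0.9997 = 3/9997.
Likelihood ratio per flagged assay = 2.75.
Target posterior odds = 0.99/0.01 = 99.
Need (3/9997) × 2.75ⁿ ≥ 99, i.e. 2.75ⁿ ≥ 329901.
2.75¹² ≈187065 falls short of 329901 but 2.75¹³ ≈514428 reaches it, so n = 13.

13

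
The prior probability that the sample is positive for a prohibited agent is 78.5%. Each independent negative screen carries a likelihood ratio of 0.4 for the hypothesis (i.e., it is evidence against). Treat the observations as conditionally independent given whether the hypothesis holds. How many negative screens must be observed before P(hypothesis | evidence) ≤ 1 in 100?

Prior odds: 0.785 ÷ 0.215 = 157/43.
Likelihood ratio per negative screen = 0.4.
Target odds: 0.01 ÷ 0.99 = 1/99.
Require 0.4ⁿ ≤ 1/99 ÷ (157/43) = 43/15543.
0.4⁶ = 64/15625 is still above 43/15543 but 0.4⁷ = 128/78125 is at or below it, so n = 7.

7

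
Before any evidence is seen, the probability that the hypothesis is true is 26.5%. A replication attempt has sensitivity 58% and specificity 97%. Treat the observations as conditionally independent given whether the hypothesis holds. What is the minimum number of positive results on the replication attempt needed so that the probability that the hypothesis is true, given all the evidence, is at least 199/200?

3

Prior odds: 0.265 ÷ 0.735 = 53/147.
False-positive rate = 1 − 0.97 = 0.03; likelihood ratio of a positive = 0.58/0.03 = 58/3.
Target posterior odds = 0.995/0.005 = 199.
Need (53/147) × (58/3)ⁿ ≥ 199, i.e. (58/3)ⁿ ≥ 29253/53.
(58/3)² = 3364/9 falls short of 29253/53 but (58/3)³ = 195112/27 reaches it, so n = 3.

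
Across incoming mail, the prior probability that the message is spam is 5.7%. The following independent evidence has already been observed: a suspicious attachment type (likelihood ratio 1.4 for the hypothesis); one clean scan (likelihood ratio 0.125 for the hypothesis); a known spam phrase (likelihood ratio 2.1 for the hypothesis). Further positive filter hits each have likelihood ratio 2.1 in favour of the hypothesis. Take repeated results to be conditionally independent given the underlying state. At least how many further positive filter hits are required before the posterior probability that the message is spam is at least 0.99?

Prior odds = 0.057/0.943 = 57/943.
Combined Bayes factor of the evidence already in hand = 1.4 × 0.125 × 2.1 = 0.3675.
Odds after that evidence = (57/943) × 0.3675 = 8379/377200.
Target odds = 0.99/0.01 = 99.
Need 2.1ⁿ ≥ 99 ÷ (8379/377200) = 4149200/931.
2.1¹¹ ≈3502.78 falls short of 4149200/931 but 2.1¹² ≈7355.83 reaches it, so n = 12.

12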